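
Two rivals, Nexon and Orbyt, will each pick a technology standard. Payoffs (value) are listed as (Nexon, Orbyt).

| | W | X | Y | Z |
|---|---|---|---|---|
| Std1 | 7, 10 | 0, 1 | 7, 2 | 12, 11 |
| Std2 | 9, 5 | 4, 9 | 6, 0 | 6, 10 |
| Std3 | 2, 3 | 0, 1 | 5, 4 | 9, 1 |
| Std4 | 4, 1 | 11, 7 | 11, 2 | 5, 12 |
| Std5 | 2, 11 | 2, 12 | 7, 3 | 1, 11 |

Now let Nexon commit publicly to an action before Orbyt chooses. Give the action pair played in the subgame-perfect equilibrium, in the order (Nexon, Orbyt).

Solve by backward induction (Nexon leads).
- Std1: Orbyt compares 10, 1, 2, 11 and picks Z; Nexon would get 12.
- Std2: Orbyt compares 5, 9, 0, 10 and picks Z; Nexon would get 6.
- Std3: Orbyt compares 3, 1, 4, 1 and picks Y; Nexon would get 5.
- Std4: Orbyt compares 1, 7, 2, 12 and picks Z; Nexon would get 5.
- Std5: Orbyt compares 11, 12, 3, 11 and picks X; Nexon would get 2.
Among 12, 6, 5, 5, 2, the best is 12 at Std1. Subgame-perfect outcome: (Std1, Z) with payoffs (12, 11).

(Std1, Z)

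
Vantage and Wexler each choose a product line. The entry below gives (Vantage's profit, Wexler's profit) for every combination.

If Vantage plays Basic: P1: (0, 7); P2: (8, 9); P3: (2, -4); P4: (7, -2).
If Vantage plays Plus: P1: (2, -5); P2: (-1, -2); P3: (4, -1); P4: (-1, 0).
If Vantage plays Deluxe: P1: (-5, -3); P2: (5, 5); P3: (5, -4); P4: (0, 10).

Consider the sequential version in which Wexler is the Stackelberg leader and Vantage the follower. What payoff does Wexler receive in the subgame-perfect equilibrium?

9

Vantage best-responds to each possible Wexler move:
- P1: BR = Plus, leader payoff -5.
- P2: BR = Basic, leader payoff 9.
- P3: BR = Deluxe, leader payoff -4.
- P4: BR = Basic, leader payoff -2.
Among -5, 9, -4, -2, the best is 9 at P2. Subgame-perfect outcome: (Basic, P2) with payoffs (8, 9).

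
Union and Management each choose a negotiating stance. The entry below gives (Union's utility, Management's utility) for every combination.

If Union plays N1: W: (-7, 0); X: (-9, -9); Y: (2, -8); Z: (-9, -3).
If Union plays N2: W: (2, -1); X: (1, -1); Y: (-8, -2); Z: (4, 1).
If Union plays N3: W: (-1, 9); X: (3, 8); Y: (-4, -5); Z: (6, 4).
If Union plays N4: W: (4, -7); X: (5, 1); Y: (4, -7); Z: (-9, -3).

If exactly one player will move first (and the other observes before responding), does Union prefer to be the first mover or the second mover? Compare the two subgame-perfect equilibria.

If Union leads: Management's best replies are N1→W, N2→Z, N3→W, N4→X; Union's induced payoffs -7, 4, -1, 5; outcome (N4, X), payoffs (5, 1).
If Management leads: Union's best replies are W→N4, X→N4, Y→N4, Z→N3; Management's induced payoffs -7, 1, -7, 4; outcome (N3, Z), payoffs (6, 4).
Union gets 5 moving first and 6 moving second, so Union prefers to move second.

second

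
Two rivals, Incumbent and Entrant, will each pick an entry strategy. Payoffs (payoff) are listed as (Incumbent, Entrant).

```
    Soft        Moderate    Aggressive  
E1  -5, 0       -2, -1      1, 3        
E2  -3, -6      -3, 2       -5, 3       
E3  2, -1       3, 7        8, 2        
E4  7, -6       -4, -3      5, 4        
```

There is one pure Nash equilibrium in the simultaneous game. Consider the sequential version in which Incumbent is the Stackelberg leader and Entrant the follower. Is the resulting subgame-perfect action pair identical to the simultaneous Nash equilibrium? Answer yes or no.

Solve by backward induction (Incumbent leads).
- E1: BR = Aggressive, leader payoff 1.
- E2: BR = Aggressive, leader payoff -5.
- E3: BR = Moderate, leader payoff 3.
- E4: BR = Aggressive, leader payoff 5.
Incumbent's induced payoffs are 1, -5, 3, 5, so Incumbent commits to E4. Subgame-perfect outcome: (E4, Aggressive) with payoffs (5, 4).
For the simultaneous game, intersect best replies.
Incumbent's best replies: Soft→E4; Moderate→E3; Aggressive→E3.
Entrant's best replies: E1→Aggressive; E2→Aggressive; E3→Moderate; E4→Aggressive.
The unique mutual best reply is (E3, Moderate), giving (3, 7).
Sequential outcome (E4, Aggressive) differs from the Nash profile (E3, Moderate).

no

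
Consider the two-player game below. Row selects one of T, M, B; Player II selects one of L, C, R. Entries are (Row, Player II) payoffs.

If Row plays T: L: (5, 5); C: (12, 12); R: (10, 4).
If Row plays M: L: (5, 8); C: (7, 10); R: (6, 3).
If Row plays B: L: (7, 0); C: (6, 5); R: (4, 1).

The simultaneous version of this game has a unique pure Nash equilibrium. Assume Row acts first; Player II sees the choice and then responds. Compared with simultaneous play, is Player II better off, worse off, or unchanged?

unchanged

Player II best-responds to each possible Row move:
- T: Player II compares 5, 12, 4 and picks C; Row would get 12.
- M: Player II compares 8, 10, 3 and picks C; Row would get 7.
- B: Player II compares 0, 5, 1 and picks C; Row would get 6.
Maximizing over 12, 7, 6, Row chooses T. Subgame-perfect outcome: (T, C) with payoffs (12, 12).
For the simultaneous game, intersect best replies.
Row's best replies: L→B; C→T; R→T.
Player II's best replies: T→C; M→C; B→C.
Only (T, C) has each player best-responding; Nash payoffs (12, 12).
Player II earns 12 sequentially versus 12 at the Nash outcome: unchanged.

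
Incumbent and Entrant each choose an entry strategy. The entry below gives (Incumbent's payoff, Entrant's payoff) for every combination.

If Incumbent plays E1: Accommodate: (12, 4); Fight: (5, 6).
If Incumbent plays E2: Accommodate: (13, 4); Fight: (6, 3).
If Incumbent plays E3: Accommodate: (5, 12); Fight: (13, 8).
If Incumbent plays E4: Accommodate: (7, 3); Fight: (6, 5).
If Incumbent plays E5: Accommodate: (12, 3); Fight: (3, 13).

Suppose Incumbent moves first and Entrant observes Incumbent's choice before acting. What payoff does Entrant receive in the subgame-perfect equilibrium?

4

Solve by backward induction (Incumbent leads).
- E1: Entrant compares 4, 6 and picks Fight; Incumbent would get 5.
- E2: Entrant compares 4, 3 and picks Accommodate; Incumbent would get 13.
- E3: Entrant compares 12, 8 and picks Accommodate; Incumbent would get 5.
- E4: Entrant compares 3, 5 and picks Fight; Incumbent would get 6.
- E5: Entrant compares 3, 13 and picks Fight; Incumbent would get 3.
Incumbent's induced payoffs are 5, 13, 5, 6, 3, so Incumbent commits to E2. Subgame-perfect outcome: (E2, Accommodate) with payoffs (13, 4).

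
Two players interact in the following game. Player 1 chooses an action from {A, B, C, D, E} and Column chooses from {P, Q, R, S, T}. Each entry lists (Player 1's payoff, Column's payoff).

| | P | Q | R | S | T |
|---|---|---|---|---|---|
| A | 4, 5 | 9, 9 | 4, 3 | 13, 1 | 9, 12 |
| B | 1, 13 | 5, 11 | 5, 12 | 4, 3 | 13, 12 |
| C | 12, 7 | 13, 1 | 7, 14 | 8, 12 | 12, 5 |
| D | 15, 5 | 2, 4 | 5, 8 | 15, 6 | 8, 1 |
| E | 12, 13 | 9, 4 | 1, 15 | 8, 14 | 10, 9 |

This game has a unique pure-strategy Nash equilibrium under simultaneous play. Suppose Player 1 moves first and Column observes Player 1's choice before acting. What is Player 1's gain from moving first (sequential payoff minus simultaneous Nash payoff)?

Solve by backward induction (Player 1 leads).
- A → Column plays T (best of 5, 9, 3, 1, 12); Player 1 gets 9.
- B → Column plays P (best of 13, 11, 12, 3, 12); Player 1 gets 1.
- C → Column plays R (best of 7, 1, 14, 12, 5); Player 1 gets 7.
- D → Column plays R (best of 5, 4, 8, 6, 1); Player 1 gets 5.
- E → Column plays R (best of 13, 4, 15, 14, 9); Player 1 gets 1.
Player 1's induced payoffs are 9, 1, 7, 5, 1, so Player 1 commits to A. Subgame-perfect outcome: (A, T) with payoffs (9, 12).
Now find the simultaneous Nash equilibrium.
Player 1's best replies: P→D; Q→C; R→C; S→D; T→B.
Column's best replies: A→T; B→P; C→R; D→R; E→R.
The unique mutual best reply is (C, R), giving (7, 14).
Player 1's commitment gain: 9 − 7 = 2.

2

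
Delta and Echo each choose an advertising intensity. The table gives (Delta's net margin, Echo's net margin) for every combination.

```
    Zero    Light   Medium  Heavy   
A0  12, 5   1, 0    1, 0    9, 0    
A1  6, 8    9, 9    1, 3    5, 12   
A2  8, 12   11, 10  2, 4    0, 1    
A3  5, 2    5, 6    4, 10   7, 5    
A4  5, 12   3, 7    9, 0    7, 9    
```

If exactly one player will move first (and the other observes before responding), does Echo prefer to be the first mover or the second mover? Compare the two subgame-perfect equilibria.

If Delta leads: Echo's best replies are A0→Zero, A1→Heavy, A2→Zero, A3→Medium, A4→Zero; Delta's induced payoffs 12, 5, 8, 4, 5; outcome (A0, Zero), payoffs (12, 5).
If Echo leads: Delta's best replies are Zero→A0, Light→A2, Medium→A4, Heavy→A0; Echo's induced payoffs 5, 10, 0, 0; outcome (A2, Light), payoffs (11, 10).
Echo gets 10 moving first and 5 moving second, so Echo prefers to move first.

first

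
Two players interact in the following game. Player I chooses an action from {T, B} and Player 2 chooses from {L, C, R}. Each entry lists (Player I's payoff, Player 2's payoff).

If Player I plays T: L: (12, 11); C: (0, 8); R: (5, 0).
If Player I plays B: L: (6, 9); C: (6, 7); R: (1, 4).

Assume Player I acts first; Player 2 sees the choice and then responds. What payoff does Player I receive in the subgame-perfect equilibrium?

Solve by backward induction (Player I leads).
- T: Player 2 compares 11, 8, 0 and picks L; Player I would get 12.
- B: Player 2 compares 9, 7, 4 and picks L; Player I would get 6.
Maximizing over 12, 6, Player I chooses T. Subgame-perfect outcome: (T, L) with payoffs (12, 11).

12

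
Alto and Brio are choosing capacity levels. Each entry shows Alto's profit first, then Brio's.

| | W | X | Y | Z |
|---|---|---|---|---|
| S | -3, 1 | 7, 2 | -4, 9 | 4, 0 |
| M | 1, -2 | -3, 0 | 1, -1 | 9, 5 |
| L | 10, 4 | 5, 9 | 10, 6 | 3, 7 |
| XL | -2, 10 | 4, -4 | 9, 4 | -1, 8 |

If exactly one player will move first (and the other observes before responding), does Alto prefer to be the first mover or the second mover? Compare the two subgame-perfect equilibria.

If Alto leads: Brio's best replies are S→Y, M→Z, L→X, XL→W; Alto's induced payoffs -4, 9, 5, -2; outcome (M, Z), payoffs (9, 5).
If Brio leads: Alto's best replies are W→L, X→S, Y→L, Z→M; Brio's induced payoffs 4, 2, 6, 5; outcome (L, Y), payoffs (10, 6).
Alto gets 9 moving first and 10 moving second, so Alto prefers to move second.

second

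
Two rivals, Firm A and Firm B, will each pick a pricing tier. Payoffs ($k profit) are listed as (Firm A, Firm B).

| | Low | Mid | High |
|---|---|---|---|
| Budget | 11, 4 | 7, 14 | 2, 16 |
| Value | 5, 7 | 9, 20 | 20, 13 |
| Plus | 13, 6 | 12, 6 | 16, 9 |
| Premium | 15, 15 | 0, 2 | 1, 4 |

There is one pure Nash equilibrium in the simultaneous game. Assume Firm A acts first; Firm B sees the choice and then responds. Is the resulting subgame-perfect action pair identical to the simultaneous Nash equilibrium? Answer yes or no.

no

Work backward from Firm B's decision.
- Budget: BR = High, leader payoff 2.
- Value: BR = Mid, leader payoff 9.
- Plus: BR = High, leader payoff 16.
- Premium: BR = Low, leader payoff 15.
Maximizing over 2, 9, 16, 15, Firm A chooses Plus. Subgame-perfect outcome: (Plus, High) with payoffs (16, 9).
For the simultaneous game, intersect best replies.
Firm A's best replies: Low→Premium; Mid→Plus; High→Value.
Firm B's best replies: Budget→High; Value→Mid; Plus→High; Premium→Low.
The unique mutual best reply is (Premium, Low), giving (15, 15).
Sequential outcome (Plus, High) differs from the Nash profile (Premium, Low).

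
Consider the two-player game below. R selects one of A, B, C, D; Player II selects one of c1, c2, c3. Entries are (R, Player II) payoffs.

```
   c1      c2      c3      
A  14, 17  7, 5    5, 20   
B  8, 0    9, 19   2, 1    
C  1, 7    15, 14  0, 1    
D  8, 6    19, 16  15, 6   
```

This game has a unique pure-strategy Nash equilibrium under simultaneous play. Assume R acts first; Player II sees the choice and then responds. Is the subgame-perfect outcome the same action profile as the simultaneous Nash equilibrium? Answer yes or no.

Solve by backward induction (R leads).
- A: Player II compares 17, 5, 20 and picks c3; R would get 5.
- B: Player II compares 0, 19, 1 and picks c2; R would get 9.
- C: Player II compares 7, 14, 1 and picks c2; R would get 15.
- D: Player II compares 6, 16, 6 and picks c2; R would get 19.
Maximizing over 5, 9, 15, 19, R chooses D. Subgame-perfect outcome: (D, c2) with payoffs (19, 16).
Under simultaneous play:
R's best replies: c1→A; c2→D; c3→D.
Player II's best replies: A→c3; B→c2; C→c2; D→c2.
Only (D, c2) has each player best-responding; Nash payoffs (19, 16).
Sequential outcome (D, c2) coincides with the Nash profile (D, c2).

yes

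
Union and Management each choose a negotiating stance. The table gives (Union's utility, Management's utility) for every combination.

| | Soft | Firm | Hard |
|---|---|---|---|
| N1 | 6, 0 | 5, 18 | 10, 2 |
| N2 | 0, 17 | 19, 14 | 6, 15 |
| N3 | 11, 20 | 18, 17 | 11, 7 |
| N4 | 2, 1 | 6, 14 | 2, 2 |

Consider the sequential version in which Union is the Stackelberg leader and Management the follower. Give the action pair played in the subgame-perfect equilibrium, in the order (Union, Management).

Solve by backward induction (Union leads).
- N1: BR = Firm, leader payoff 5.
- N2: BR = Soft, leader payoff 0.
- N3: BR = Soft, leader payoff 11.
- N4: BR = Firm, leader payoff 6.
Among 5, 0, 11, 6, the best is 11 at N3. Subgame-perfect outcome: (N3, Soft) with payoffs (11, 20).

(N3, Soft)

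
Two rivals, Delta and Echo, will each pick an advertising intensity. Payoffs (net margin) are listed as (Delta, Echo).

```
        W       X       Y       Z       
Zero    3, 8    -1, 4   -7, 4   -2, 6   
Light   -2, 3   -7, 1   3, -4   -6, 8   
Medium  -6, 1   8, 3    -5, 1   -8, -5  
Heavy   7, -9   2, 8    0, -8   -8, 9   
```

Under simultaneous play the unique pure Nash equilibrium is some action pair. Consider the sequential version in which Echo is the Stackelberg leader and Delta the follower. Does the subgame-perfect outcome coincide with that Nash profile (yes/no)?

no

Backward induction with Echo moving first.
- W: Delta compares 3, -2, -6, 7 and picks Heavy; Echo would get -9.
- X: Delta compares -1, -7, 8, 2 and picks Medium; Echo would get 3.
- Y: Delta compares -7, 3, -5, 0 and picks Light; Echo would get -4.
- Z: Delta compares -2, -6, -8, -8 and picks Zero; Echo would get 6.
Maximizing over -9, 3, -4, 6, Echo chooses Z. Subgame-perfect outcome: (Zero, Z) with payoffs (-2, 6).
Under simultaneous play:
Delta's best replies: W→Heavy; X→Medium; Y→Light; Z→Zero.
Echo's best replies: Zero→W; Light→Z; Medium→X; Heavy→Z.
Only (Medium, X) has each player best-responding; Nash payoffs (8, 3).
Sequential outcome (Zero, Z) differs from the Nash profile (Medium, X).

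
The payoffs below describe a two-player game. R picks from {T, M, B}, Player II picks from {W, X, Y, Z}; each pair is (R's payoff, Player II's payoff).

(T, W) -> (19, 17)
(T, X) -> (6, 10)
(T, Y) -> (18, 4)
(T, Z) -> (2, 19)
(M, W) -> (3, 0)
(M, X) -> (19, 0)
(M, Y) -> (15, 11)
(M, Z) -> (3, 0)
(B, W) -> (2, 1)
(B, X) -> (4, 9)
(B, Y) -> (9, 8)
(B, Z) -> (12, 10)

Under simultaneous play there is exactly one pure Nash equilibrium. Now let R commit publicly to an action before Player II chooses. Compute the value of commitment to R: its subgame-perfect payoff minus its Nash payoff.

Work backward from Player II's decision.
- T: BR = Z, leader payoff 2.
- M: BR = Y, leader payoff 15.
- B: BR = Z, leader payoff 12.
Among 2, 15, 12, the best is 15 at M. Subgame-perfect outcome: (M, Y) with payoffs (15, 11).
Under simultaneous play:
R's best replies: W→T; X→M; Y→T; Z→B.
Player II's best replies: T→Z; M→Y; B→Z.
Only (B, Z) has each player best-responding; Nash payoffs (12, 10).
R's commitment gain: 15 − 12 = 3.

3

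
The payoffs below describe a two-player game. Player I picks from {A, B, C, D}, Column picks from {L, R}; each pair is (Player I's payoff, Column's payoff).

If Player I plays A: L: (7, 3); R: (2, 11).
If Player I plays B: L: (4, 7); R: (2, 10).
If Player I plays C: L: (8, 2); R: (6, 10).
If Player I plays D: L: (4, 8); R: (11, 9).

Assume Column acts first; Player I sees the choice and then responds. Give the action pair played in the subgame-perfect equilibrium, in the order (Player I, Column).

Backward induction with Column moving first.
- L → Player I plays C (best of 7, 4, 8, 4); Column gets 2.
- R → Player I plays D (best of 2, 2, 6, 11); Column gets 9.
Maximizing over 2, 9, Column chooses R. Subgame-perfect outcome: (D, R) with payoffs (11, 9).

(D, R)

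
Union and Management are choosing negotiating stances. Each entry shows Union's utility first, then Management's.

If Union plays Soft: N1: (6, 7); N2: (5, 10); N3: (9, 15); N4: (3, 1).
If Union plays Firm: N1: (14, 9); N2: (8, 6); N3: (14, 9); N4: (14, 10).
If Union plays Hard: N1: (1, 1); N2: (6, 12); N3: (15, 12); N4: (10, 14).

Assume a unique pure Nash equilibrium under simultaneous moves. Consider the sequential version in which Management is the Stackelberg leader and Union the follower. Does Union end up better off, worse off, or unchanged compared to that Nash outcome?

Backward induction with Management moving first.
- N1: BR = Firm, leader payoff 9.
- N2: BR = Firm, leader payoff 6.
- N3: BR = Hard, leader payoff 12.
- N4: BR = Firm, leader payoff 10.
Management's induced payoffs are 9, 6, 12, 10, so Management commits to N3. Subgame-perfect outcome: (Hard, N3) with payoffs (15, 12).
Under simultaneous play:
Union's best replies: N1→Firm; N2→Firm; N3→Hard; N4→Firm.
Management's best replies: Soft→N3; Firm→N4; Hard→N4.
The unique mutual best reply is (Firm, N4), giving (14, 10).
Union earns 15 sequentially versus 14 at the Nash outcome: better off.

better off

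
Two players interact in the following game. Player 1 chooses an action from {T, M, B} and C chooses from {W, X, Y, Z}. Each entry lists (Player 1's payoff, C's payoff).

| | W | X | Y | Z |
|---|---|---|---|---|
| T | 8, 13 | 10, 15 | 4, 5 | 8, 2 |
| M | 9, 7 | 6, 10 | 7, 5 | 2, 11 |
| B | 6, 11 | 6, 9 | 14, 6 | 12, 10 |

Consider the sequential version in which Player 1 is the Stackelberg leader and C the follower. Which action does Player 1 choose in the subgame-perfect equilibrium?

T

Backward induction with Player 1 moving first.
- T: C compares 13, 15, 5, 2 and picks X; Player 1 would get 10.
- M: C compares 7, 10, 5, 11 and picks Z; Player 1 would get 2.
- B: C compares 11, 9, 6, 10 and picks W; Player 1 would get 6.
Among 10, 2, 6, the best is 10 at T. Subgame-perfect outcome: (T, X) with payoffs (10, 15).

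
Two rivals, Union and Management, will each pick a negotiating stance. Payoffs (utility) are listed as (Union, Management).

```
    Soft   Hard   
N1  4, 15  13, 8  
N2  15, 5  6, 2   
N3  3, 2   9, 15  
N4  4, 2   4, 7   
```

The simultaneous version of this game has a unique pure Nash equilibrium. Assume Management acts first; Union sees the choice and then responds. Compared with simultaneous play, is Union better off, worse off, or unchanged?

worse off

Union best-responds to each possible Management move:
- Soft: Union compares 4, 15, 3, 4 and picks N2; Management would get 5.
- Hard: Union compares 13, 6, 9, 4 and picks N1; Management would get 8.
Management's induced payoffs are 5, 8, so Management commits to Hard. Subgame-perfect outcome: (N1, Hard) with payoffs (13, 8).
Now find the simultaneous Nash equilibrium.
Union's best replies: Soft→N2; Hard→N1.
Management's best replies: N1→Soft; N2→Soft; N3→Hard; N4→Hard.
Only (N2, Soft) has each player best-responding; Nash payoffs (15, 5).
Union earns 13 sequentially versus 15 at the Nash outcome: worse off.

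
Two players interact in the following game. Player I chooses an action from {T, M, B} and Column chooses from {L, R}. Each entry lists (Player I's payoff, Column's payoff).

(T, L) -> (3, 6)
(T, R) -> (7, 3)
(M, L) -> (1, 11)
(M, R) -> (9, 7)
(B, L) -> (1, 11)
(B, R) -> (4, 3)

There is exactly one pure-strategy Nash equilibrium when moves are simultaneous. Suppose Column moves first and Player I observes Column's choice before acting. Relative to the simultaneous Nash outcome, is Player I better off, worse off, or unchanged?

Player I best-responds to each possible Column move:
- L → Player I plays T (best of 3, 1, 1); Column gets 6.
- R → Player I plays M (best of 7, 9, 4); Column gets 7.
Column's induced payoffs are 6, 7, so Column commits to R. Subgame-perfect outcome: (M, R) with payoffs (9, 7).
For the simultaneous game, intersect best replies.
Player I's best replies: L→T; R→M.
Column's best replies: T→L; M→L; B→L.
Only (T, L) has each player best-responding; Nash payoffs (3, 6).
Player I earns 9 sequentially versus 3 at the Nash outcome: better off.

better off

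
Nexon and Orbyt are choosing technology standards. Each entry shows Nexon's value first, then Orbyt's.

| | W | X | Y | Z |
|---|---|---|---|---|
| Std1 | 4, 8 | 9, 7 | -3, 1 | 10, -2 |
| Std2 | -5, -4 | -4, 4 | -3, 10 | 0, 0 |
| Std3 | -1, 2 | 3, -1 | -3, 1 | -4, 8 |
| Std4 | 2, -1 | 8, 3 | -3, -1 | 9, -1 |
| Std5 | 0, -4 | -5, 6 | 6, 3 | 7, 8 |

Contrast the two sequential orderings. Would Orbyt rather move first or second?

first

If Nexon leads: Orbyt's best replies are Std1→W, Std2→Y, Std3→Z, Std4→X, Std5→Z; Nexon's induced payoffs 4, -3, -4, 8, 7; outcome (Std4, X), payoffs (8, 3).
If Orbyt leads: Nexon's best replies are W→Std1, X→Std1, Y→Std5, Z→Std1; Orbyt's induced payoffs 8, 7, 3, -2; outcome (Std1, W), payoffs (4, 8).
Orbyt gets 8 moving first and 3 moving second, so Orbyt prefers to move first.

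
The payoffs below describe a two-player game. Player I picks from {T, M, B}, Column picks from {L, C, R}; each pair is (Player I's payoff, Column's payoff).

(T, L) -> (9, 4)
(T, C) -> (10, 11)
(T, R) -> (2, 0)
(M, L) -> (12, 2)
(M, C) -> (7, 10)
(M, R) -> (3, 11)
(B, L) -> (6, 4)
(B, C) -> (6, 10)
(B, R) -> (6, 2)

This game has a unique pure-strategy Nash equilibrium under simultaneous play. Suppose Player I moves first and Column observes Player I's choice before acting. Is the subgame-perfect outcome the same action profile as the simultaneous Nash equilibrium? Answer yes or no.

Column best-responds to each possible Player I move:
- T: BR = C, leader payoff 10.
- M: BR = R, leader payoff 3.
- B: BR = C, leader payoff 6.
Player I's induced payoffs are 10, 3, 6, so Player I commits to T. Subgame-perfect outcome: (T, C) with payoffs (10, 11).
Now find the simultaneous Nash equilibrium.
Player I's best replies: L→M; C→T; R→B.
Column's best replies: T→C; M→R; B→C.
Only (T, C) has each player best-responding; Nash payoffs (10, 11).
Sequential outcome (T, C) coincides with the Nash profile (T, C).

yes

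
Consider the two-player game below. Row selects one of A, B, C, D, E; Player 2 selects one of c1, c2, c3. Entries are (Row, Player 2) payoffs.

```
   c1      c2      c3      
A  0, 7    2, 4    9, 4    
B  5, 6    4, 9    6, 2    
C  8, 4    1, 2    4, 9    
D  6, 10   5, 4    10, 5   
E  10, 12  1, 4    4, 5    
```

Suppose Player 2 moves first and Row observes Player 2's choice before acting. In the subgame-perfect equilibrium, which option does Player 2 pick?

Backward induction with Player 2 moving first.
- c1: Row compares 0, 5, 8, 6, 10 and picks E; Player 2 would get 12.
- c2: Row compares 2, 4, 1, 5, 1 and picks D; Player 2 would get 4.
- c3: Row compares 9, 6, 4, 10, 4 and picks D; Player 2 would get 5.
Among 12, 4, 5, the best is 12 at c1. Subgame-perfect outcome: (E, c1) with payoffs (10, 12).

c1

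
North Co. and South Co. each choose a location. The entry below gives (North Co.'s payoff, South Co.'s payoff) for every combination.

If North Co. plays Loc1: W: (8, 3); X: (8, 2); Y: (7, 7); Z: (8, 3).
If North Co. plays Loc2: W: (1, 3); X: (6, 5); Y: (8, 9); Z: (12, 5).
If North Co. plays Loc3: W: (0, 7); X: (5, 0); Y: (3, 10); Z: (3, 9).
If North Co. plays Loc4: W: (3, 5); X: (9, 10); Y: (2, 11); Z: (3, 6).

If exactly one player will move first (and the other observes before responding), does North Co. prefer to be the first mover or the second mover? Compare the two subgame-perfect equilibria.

If North Co. leads: South Co.'s best replies are Loc1→Y, Loc2→Y, Loc3→Y, Loc4→Y; North Co.'s induced payoffs 7, 8, 3, 2; outcome (Loc2, Y), payoffs (8, 9).
If South Co. leads: North Co.'s best replies are W→Loc1, X→Loc4, Y→Loc2, Z→Loc2; South Co.'s induced payoffs 3, 10, 9, 5; outcome (Loc4, X), payoffs (9, 10).
North Co. gets 8 moving first and 9 moving second, so North Co. prefers to move second.

second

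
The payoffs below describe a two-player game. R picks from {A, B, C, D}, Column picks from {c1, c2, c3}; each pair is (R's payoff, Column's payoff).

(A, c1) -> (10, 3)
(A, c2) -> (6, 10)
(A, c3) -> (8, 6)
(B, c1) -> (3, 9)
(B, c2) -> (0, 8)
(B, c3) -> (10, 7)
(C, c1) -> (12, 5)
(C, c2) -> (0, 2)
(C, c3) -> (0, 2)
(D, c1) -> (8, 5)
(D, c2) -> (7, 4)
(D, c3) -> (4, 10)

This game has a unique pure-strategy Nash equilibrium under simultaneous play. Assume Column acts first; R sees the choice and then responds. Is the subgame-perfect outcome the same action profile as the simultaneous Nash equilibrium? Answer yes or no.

no

Solve by backward induction (Column leads).
- c1: R compares 10, 3, 12, 8 and picks C; Column would get 5.
- c2: R compares 6, 0, 0, 7 and picks D; Column would get 4.
- c3: R compares 8, 10, 0, 4 and picks B; Column would get 7.
Column's induced payoffs are 5, 4, 7, so Column commits to c3. Subgame-perfect outcome: (B, c3) with payoffs (10, 7).
Under simultaneous play:
R's best replies: c1→C; c2→D; c3→B.
Column's best replies: A→c2; B→c1; C→c1; D→c3.
The unique mutual best reply is (C, c1), giving (12, 5).
Sequential outcome (B, c3) differs from the Nash profile (C, c1).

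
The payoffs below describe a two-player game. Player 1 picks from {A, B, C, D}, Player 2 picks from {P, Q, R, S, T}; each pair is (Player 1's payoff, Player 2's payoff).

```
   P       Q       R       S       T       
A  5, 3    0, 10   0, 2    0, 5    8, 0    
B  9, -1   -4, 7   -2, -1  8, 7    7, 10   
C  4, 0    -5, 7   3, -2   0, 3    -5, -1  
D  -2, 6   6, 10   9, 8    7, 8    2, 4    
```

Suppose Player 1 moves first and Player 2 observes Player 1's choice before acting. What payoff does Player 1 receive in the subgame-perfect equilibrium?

Work backward from Player 2's decision.
- A: BR = Q, leader payoff 0.
- B: BR = T, leader payoff 7.
- C: BR = Q, leader payoff -5.
- D: BR = Q, leader payoff 6.
Player 1's induced payoffs are 0, 7, -5, 6, so Player 1 commits to B. Subgame-perfect outcome: (B, T) with payoffs (7, 10).

7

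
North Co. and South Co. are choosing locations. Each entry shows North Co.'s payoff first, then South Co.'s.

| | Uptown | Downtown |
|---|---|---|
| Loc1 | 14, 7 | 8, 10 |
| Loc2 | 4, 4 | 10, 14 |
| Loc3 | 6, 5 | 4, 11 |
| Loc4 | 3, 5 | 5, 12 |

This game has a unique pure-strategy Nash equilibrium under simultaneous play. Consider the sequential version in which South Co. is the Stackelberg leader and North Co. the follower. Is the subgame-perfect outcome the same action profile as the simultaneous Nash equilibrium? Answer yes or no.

Solve by backward induction (South Co. leads).
- Uptown: North Co. compares 14, 4, 6, 3 and picks Loc1; South Co. would get 7.
- Downtown: North Co. compares 8, 10, 4, 5 and picks Loc2; South Co. would get 14.
Among 7, 14, the best is 14 at Downtown. Subgame-perfect outcome: (Loc2, Downtown) with payoffs (10, 14).
Now find the simultaneous Nash equilibrium.
North Co.'s best replies: Uptown→Loc1; Downtown→Loc2.
South Co.'s best replies: Loc1→Downtown; Loc2→Downtown; Loc3→Downtown; Loc4→Downtown.
Only (Loc2, Downtown) has each player best-responding; Nash payoffs (10, 14).
Sequential outcome (Loc2, Downtown) coincides with the Nash profile (Loc2, Downtown).

yes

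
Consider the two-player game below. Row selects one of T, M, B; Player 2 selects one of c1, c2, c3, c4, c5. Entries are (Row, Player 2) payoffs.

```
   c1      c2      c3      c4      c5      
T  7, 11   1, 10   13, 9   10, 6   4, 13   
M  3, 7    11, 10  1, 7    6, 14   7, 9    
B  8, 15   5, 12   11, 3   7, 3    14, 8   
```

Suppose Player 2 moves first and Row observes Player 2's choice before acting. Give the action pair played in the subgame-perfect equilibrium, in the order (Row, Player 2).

Solve by backward induction (Player 2 leads).
- c1: Row compares 7, 3, 8 and picks B; Player 2 would get 15.
- c2: Row compares 1, 11, 5 and picks M; Player 2 would get 10.
- c3: Row compares 13, 1, 11 and picks T; Player 2 would get 9.
- c4: Row compares 10, 6, 7 and picks T; Player 2 would get 6.
- c5: Row compares 4, 7, 14 and picks B; Player 2 would get 8.
Among 15, 10, 9, 6, 8, the best is 15 at c1. Subgame-perfect outcome: (B, c1) with payoffs (8, 15).

(B, c1)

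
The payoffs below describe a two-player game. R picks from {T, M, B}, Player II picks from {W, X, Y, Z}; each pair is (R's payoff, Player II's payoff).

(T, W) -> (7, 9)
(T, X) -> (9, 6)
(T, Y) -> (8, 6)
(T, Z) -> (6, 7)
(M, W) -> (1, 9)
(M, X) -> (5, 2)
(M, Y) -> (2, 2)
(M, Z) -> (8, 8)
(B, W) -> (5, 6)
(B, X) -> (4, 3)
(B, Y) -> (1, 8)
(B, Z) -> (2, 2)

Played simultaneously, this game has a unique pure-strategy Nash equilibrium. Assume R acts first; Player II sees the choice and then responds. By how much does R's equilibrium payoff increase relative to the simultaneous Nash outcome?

Solve by backward induction (R leads).
- T: Player II compares 9, 6, 6, 7 and picks W; R would get 7.
- M: Player II compares 9, 2, 2, 8 and picks W; R would get 1.
- B: Player II compares 6, 3, 8, 2 and picks Y; R would get 1.
Among 7, 1, 1, the best is 7 at T. Subgame-perfect outcome: (T, W) with payoffs (7, 9).
Now find the simultaneous Nash equilibrium.
R's best replies: W→T; X→T; Y→T; Z→M.
Player II's best replies: T→W; M→W; B→Y.
Only (T, W) has each player best-responding; Nash payoffs (7, 9).
R's commitment gain: 7 − 7 = 0.

0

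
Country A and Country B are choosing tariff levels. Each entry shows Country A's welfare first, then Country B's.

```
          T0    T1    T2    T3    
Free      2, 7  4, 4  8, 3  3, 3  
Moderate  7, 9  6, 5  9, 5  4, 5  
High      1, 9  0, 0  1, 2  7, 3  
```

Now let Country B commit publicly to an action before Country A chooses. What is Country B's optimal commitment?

T0

Backward induction with Country B moving first.
- T0: Country A compares 2, 7, 1 and picks Moderate; Country B would get 9.
- T1: Country A compares 4, 6, 0 and picks Moderate; Country B would get 5.
- T2: Country A compares 8, 9, 1 and picks Moderate; Country B would get 5.
- T3: Country A compares 3, 4, 7 and picks High; Country B would get 3.
Country B's induced payoffs are 9, 5, 5, 3, so Country B commits to T0. Subgame-perfect outcome: (Moderate, T0) with payoffs (7, 9).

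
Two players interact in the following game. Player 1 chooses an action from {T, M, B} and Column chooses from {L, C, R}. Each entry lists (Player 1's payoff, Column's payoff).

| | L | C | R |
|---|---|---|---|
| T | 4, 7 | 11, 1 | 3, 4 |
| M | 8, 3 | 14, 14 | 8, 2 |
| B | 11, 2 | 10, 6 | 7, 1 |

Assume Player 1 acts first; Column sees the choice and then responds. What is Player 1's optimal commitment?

M

Solve by backward induction (Player 1 leads).
- T: Column compares 7, 1, 4 and picks L; Player 1 would get 4.
- M: Column compares 3, 14, 2 and picks C; Player 1 would get 14.
- B: Column compares 2, 6, 1 and picks C; Player 1 would get 10.
Among 4, 14, 10, the best is 14 at M. Subgame-perfect outcome: (M, C) with payoffs (14, 14).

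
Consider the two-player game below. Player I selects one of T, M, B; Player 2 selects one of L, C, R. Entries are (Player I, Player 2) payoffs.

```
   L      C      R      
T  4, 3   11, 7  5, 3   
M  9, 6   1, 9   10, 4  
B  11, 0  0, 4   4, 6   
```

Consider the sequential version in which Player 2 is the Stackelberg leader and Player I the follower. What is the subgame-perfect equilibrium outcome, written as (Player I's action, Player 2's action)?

(T, C)

Work backward from Player I's decision.
- L: Player I compares 4, 9, 11 and picks B; Player 2 would get 0.
- C: Player I compares 11, 1, 0 and picks T; Player 2 would get 7.
- R: Player I compares 5, 10, 4 and picks M; Player 2 would get 4.
Among 0, 7, 4, the best is 7 at C. Subgame-perfect outcome: (T, C) with payoffs (11, 7).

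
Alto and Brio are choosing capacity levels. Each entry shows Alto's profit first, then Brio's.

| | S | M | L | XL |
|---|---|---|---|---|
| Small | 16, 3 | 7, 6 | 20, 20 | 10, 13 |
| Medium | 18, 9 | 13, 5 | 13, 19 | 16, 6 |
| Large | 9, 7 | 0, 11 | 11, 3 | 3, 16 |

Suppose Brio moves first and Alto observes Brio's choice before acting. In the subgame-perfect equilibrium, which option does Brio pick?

L

Alto best-responds to each possible Brio move:
- S → Alto plays Medium (best of 16, 18, 9); Brio gets 9.
- M → Alto plays Medium (best of 7, 13, 0); Brio gets 5.
- L → Alto plays Small (best of 20, 13, 11); Brio gets 20.
- XL → Alto plays Medium (best of 10, 16, 3); Brio gets 6.
Maximizing over 9, 5, 20, 6, Brio chooses L. Subgame-perfect outcome: (Small, L) with payoffs (20, 20).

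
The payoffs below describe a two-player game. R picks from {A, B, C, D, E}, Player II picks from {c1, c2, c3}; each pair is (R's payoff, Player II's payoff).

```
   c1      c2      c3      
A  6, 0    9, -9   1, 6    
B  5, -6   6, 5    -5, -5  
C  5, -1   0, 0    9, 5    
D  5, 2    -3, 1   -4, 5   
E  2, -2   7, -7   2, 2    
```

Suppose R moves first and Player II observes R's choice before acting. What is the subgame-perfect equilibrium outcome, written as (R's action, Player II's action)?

Work backward from Player II's decision.
- A → Player II plays c3 (best of 0, -9, 6); R gets 1.
- B → Player II plays c2 (best of -6, 5, -5); R gets 6.
- C → Player II plays c3 (best of -1, 0, 5); R gets 9.
- D → Player II plays c3 (best of 2, 1, 5); R gets -4.
- E → Player II plays c3 (best of -2, -7, 2); R gets 2.
Among 1, 6, 9, -4, 2, the best is 9 at C. Subgame-perfect outcome: (C, c3) with payoffs (9, 5).

(C, c3)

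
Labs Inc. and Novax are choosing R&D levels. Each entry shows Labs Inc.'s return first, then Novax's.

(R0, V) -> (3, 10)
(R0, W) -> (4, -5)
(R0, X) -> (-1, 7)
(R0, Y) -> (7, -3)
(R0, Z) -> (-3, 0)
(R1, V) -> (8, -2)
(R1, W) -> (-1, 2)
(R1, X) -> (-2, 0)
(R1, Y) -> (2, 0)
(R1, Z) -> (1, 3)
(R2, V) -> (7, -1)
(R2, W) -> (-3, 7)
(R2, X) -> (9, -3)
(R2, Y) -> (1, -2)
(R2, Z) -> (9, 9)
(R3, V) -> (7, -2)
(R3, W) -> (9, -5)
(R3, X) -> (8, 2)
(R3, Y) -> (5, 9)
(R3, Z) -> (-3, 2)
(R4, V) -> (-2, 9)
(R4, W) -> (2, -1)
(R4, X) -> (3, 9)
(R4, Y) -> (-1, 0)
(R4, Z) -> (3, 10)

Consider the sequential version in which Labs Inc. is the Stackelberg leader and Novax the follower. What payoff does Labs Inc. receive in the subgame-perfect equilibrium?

9

Backward induction with Labs Inc. moving first.
- R0: BR = V, leader payoff 3.
- R1: BR = Z, leader payoff 1.
- R2: BR = Z, leader payoff 9.
- R3: BR = Y, leader payoff 5.
- R4: BR = Z, leader payoff 3.
Labs Inc.'s induced payoffs are 3, 1, 9, 5, 3, so Labs Inc. commits to R2. Subgame-perfect outcome: (R2, Z) with payoffs (9, 9).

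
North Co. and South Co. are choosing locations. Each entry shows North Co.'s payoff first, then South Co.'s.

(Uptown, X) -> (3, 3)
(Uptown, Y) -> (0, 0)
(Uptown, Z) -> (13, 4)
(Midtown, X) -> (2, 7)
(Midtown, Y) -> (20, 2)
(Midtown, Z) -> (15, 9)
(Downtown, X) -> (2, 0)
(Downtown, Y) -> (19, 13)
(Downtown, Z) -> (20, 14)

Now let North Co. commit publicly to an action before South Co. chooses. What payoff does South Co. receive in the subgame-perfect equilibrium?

14

South Co. best-responds to each possible North Co. move:
- Uptown: BR = Z, leader payoff 13.
- Midtown: BR = Z, leader payoff 15.
- Downtown: BR = Z, leader payoff 20.
North Co.'s induced payoffs are 13, 15, 20, so North Co. commits to Downtown. Subgame-perfect outcome: (Downtown, Z) with payoffs (20, 14).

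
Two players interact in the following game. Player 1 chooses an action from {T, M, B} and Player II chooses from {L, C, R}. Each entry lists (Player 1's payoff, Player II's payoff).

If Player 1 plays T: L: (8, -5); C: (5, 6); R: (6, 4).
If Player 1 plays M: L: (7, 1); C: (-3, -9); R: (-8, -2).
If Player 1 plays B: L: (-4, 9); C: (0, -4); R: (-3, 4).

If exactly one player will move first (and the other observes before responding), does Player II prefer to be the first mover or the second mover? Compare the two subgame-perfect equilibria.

first

If Player 1 leads: Player II's best replies are T→C, M→L, B→L; Player 1's induced payoffs 5, 7, -4; outcome (M, L), payoffs (7, 1).
If Player II leads: Player 1's best replies are L→T, C→T, R→T; Player II's induced payoffs -5, 6, 4; outcome (T, C), payoffs (5, 6).
Player II gets 6 moving first and 1 moving second, so Player II prefers to move first.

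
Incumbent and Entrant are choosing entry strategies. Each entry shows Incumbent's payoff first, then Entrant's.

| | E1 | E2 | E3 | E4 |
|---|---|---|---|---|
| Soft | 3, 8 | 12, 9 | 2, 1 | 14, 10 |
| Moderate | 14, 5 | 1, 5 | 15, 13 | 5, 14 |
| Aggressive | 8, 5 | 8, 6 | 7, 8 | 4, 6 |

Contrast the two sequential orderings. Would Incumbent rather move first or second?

second

If Incumbent leads: Entrant's best replies are Soft→E4, Moderate→E4, Aggressive→E3; Incumbent's induced payoffs 14, 5, 7; outcome (Soft, E4), payoffs (14, 10).
If Entrant leads: Incumbent's best replies are E1→Moderate, E2→Soft, E3→Moderate, E4→Soft; Entrant's induced payoffs 5, 9, 13, 10; outcome (Moderate, E3), payoffs (15, 13).
Incumbent gets 14 moving first and 15 moving second, so Incumbent prefers to move second.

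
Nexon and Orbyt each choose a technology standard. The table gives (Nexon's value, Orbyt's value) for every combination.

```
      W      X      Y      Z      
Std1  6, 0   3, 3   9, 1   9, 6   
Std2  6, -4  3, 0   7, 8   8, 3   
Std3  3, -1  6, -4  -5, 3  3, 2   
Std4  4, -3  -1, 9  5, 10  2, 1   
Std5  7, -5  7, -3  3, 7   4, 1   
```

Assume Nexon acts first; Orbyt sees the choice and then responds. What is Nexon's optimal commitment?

Std1

Backward induction with Nexon moving first.
- Std1: Orbyt compares 0, 3, 1, 6 and picks Z; Nexon would get 9.
- Std2: Orbyt compares -4, 0, 8, 3 and picks Y; Nexon would get 7.
- Std3: Orbyt compares -1, -4, 3, 2 and picks Y; Nexon would get -5.
- Std4: Orbyt compares -3, 9, 10, 1 and picks Y; Nexon would get 5.
- Std5: Orbyt compares -5, -3, 7, 1 and picks Y; Nexon would get 3.
Maximizing over 9, 7, -5, 5, 3, Nexon chooses Std1. Subgame-perfect outcome: (Std1, Z) with payoffs (9, 6).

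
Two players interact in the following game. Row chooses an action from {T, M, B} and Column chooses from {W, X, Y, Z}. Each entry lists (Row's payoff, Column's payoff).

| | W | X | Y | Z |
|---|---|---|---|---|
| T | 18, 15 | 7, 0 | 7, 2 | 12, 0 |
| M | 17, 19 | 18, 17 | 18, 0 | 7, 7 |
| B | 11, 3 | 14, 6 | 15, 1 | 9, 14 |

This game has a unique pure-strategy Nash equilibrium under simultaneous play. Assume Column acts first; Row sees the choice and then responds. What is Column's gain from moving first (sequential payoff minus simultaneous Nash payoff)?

2

Work backward from Row's decision.
- W: Row compares 18, 17, 11 and picks T; Column would get 15.
- X: Row compares 7, 18, 14 and picks M; Column would get 17.
- Y: Row compares 7, 18, 15 and picks M; Column would get 0.
- Z: Row compares 12, 7, 9 and picks T; Column would get 0.
Maximizing over 15, 17, 0, 0, Column chooses X. Subgame-perfect outcome: (M, X) with payoffs (18, 17).
Now find the simultaneous Nash equilibrium.
Row's best replies: W→T; X→M; Y→M; Z→T.
Column's best replies: T→W; M→W; B→Z.
Only (T, W) has each player best-responding; Nash payoffs (18, 15).
Column's commitment gain: 17 − 15 = 2.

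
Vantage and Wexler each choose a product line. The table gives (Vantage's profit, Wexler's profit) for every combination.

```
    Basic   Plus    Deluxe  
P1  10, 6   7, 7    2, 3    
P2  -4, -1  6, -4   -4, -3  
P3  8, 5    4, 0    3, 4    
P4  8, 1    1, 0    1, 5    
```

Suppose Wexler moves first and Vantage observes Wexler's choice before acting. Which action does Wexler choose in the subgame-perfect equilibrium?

Plus

Backward induction with Wexler moving first.
- Basic: Vantage compares 10, -4, 8, 8 and picks P1; Wexler would get 6.
- Plus: Vantage compares 7, 6, 4, 1 and picks P1; Wexler would get 7.
- Deluxe: Vantage compares 2, -4, 3, 1 and picks P3; Wexler would get 4.
Among 6, 7, 4, the best is 7 at Plus. Subgame-perfect outcome: (P1, Plus) with payoffs (7, 7).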